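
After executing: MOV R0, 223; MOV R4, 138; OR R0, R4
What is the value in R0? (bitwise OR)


Register state trace:
  MOV R0, 223  → R0 = 223 (0b11011111)
  MOV R4, 138  → R4 = 138 (0b10001010)
  OR R0, R4   → R0 = 223 OR 138 = 223 (0b11011111)
Final: R0 = 223

223


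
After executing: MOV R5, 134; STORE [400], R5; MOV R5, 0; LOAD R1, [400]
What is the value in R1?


Register and memory trace:
  MOV R5, 134  → R5 = 134
  STORE [400], R5  → mem[400] = 134
  MOV R5, 0  → R5 = 0
  LOAD R1, [400]  → R1 = mem[400] = 134
Final: R1 = 134

134


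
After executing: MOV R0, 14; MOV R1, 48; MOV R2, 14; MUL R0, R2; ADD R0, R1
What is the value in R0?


Register state trace:
  MOV R0, 14  → R0 = 14
  MOV R1, 48  → R1 = 48
  MOV R2, 14  → R2 = 14
  MUL R0, R2  → R0 = 14 * 14 = 196
  ADD R0, R1  → R0 = 196 + 48 = 244
Final: R0 = 244

244


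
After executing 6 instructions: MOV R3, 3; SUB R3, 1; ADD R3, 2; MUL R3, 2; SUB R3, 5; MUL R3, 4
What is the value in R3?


Register state trace:
  MOV R3, 3  → R3 = 3
  SUB R3, 1  → R3 = 3 - 1 = 2
  ADD R3, 2  → R3 = 2 + 2 = 4
  MUL R3, 2  → R3 = 4 * 2 = 8
  SUB R3, 5  → R3 = 8 - 5 = 3
  MUL R3, 4  → R3 = 3 * 4 = 12
Final: R3 = 12

12


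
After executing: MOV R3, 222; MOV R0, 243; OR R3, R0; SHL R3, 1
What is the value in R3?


Register state trace:
  MOV R3, 222  → R3 = 222 (0b11011110)
  MOV R0, 243  → R0 = 243 (0b11110011)
  OR R3, R0  → R3 = 222 OR 243 = 255 (0b11111111)
  SHL R3, 1  → R3 = 255 << 1 = 510
Final: R3 = 510

510


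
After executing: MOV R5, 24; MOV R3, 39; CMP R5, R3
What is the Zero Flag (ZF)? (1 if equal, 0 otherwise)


Register state trace:
  MOV R5, 24  → R5 = 24
  MOV R3, 39  → R3 = 39
  CMP R5, R3  → computes 24 - 39 = -15
  Result is nonzero, so values are not equal
ZF = 0

0


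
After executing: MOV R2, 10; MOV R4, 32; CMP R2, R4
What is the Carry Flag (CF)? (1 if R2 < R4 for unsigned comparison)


Register state trace:
  MOV R2, 10  → R2 = 10
  MOV R4, 32  → R4 = 32
  CMP R2, R4  → unsigned 10 - 32: borrow occurs
  10 < 32, so CF = 1
CF = 1

1


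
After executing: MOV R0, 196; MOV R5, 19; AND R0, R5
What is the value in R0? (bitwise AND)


Register state trace:
  MOV R0, 196  → R0 = 196 (0b11000100)
  MOV R5, 19  → R5 = 19 (0b00010011)
  AND R0, R5  → R0 = 196 AND 19 = 0 (0b00000000)
Final: R0 = 0

0


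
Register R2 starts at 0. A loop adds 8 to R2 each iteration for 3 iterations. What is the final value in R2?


Starting value: R2 = 0
  Iter 1: R2 = 0 + 8 = 8
  Iter 2: R2 = 8 + 8 = 16
  Iter 3: R2 = 16 + 8 = 24
Final: R2 = 24

24


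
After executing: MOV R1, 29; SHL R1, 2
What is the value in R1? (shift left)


Register state trace:
  MOV R1, 29  → R1 = 29
  SHL R1, 2  → R1 = 29 << 2 = 29 * 2^2 = 116
Final: R1 = 116

116


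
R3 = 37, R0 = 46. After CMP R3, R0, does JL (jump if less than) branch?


Trace:
  R3 = 37, R0 = 46
  CMP R3, R0  → compares 37 vs 46
  JL checks: is 37 less than 46?
  37 < 46, so condition is true
Branch taken: Yes

Yes


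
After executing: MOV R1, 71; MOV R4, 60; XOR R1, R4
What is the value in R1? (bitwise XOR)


Register state trace:
  MOV R1, 71  → R1 = 71 (0b01000111)
  MOV R4, 60  → R4 = 60 (0b00111100)
  XOR R1, R4  → R1 = 71 XOR 60 = 123 (0b01111011)
Final: R1 = 123

123


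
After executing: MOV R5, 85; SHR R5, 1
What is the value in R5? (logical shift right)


Register state trace:
  MOV R5, 85  → R5 = 85
  SHR R5, 1  → R5 = 85 >> 1 = 85 // 2^1 = 42
Final: R5 = 42

42


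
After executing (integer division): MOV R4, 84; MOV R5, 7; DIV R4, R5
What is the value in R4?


Register state trace:
  MOV R4, 84  → R4 = 84
  MOV R5, 7  → R5 = 7
  DIV R4, R5  → R4 = 84 // 7 = 12
Final: R4 = 12

12


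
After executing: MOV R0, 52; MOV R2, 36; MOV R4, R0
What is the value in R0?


Register state trace:
  MOV R0, 52  → R0 = 52
  MOV R2, 36  → R2 = 36
  MOV R4, R0  → R4 = 52
Final: R0 = 52

52


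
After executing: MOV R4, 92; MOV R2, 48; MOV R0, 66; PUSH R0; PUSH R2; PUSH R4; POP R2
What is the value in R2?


Stack trace (top is rightmost):
  MOV R4, 92  → R4 = 92
  MOV R2, 48  → R2 = 48
  MOV R0, 66  → R0 = 66
  PUSH R0  → stack: [66]
  PUSH R2  → stack: [66, 48]
  PUSH R4  → stack: [66, 48, 92]
  POP R2  → R2 = 92, stack: [66, 48]
Final: R2 = 92

92


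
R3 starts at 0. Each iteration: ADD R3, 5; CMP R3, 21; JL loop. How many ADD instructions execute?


Loop trace (R3 starts at 0, target 21, step 5):
  ADD #1: R3 = 0 + 5 = 5  → 5 < 21, loop
  ADD #2: R3 = 5 + 5 = 10  → 10 < 21, loop
  ADD #3: R3 = 10 + 5 = 15  → 15 < 21, loop
  ADD #4: R3 = 15 + 5 = 20  → 20 < 21, loop
  ADD #5: R3 = 20 + 5 = 25  → 25 >= 21, exit
Total ADD instructions: 5

5


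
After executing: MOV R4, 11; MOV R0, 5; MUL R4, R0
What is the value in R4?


Register state trace:
  MOV R4, 11  → R4 = 11
  MOV R0, 5  → R0 = 5
  MUL R4, R0  → R4 = 11 * 5 = 55
Final: R4 = 55

55


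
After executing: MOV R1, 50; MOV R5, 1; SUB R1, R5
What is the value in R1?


Register state trace:
  MOV R1, 50  → R1 = 50
  MOV R5, 1  → R5 = 1
  SUB R1, R5  → R1 = 50 - 1 = 49
Final: R1 = 49

49


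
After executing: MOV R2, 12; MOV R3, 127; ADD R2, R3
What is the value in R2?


Register state trace:
  MOV R2, 12  → R2 = 12
  MOV R3, 127  → R3 = 127
  ADD R2, R3  → R2 = 12 + 127 = 139
Final: R2 = 139

139


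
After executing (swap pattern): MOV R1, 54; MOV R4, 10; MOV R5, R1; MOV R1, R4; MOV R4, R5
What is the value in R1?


Register state trace (swap pattern):
  MOV R1, 54  → R1 = 54
  MOV R4, 10  → R4 = 10
  MOV R5, R1  → R5 = 54  (save R1)
  MOV R1, R4  → R1 = 10  (R1 gets R4's value)
  MOV R4, R5  → R4 = 54  (R4 gets saved value)
Final: R1 = 10

10


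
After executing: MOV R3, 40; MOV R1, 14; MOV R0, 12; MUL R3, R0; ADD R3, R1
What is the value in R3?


Register state trace:
  MOV R3, 40  → R3 = 40
  MOV R1, 14  → R1 = 14
  MOV R0, 12  → R0 = 12
  MUL R3, R0  → R3 = 40 * 12 = 480
  ADD R3, R1  → R3 = 480 + 14 = 494
Final: R3 = 494

494


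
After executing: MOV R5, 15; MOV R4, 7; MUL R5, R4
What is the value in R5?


Register state trace:
  MOV R5, 15  → R5 = 15
  MOV R4, 7  → R4 = 7
  MUL R5, R4  → R5 = 15 * 7 = 105
Final: R5 = 105

105


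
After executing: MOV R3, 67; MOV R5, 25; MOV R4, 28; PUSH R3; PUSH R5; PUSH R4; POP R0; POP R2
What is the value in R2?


Stack trace (top is rightmost):
  MOV R3, 67  → R3 = 67
  MOV R5, 25  → R5 = 25
  MOV R4, 28  → R4 = 28
  PUSH R3  → stack: [67]
  PUSH R5  → stack: [67, 25]
  PUSH R4  → stack: [67, 25, 28]
  POP R0  → R0 = 28, stack: [67, 25]
  POP R2  → R2 = 25, stack: [67]
Final: R2 = 25

25


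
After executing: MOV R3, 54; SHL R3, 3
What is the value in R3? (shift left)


Register state trace:
  MOV R3, 54  → R3 = 54
  SHL R3, 3  → R3 = 54 << 3 = 54 * 2^3 = 432
Final: R3 = 432

432


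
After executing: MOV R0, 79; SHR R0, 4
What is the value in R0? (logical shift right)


Register state trace:
  MOV R0, 79  → R0 = 79
  SHR R0, 4  → R0 = 79 >> 4 = 79 // 2^4 = 4
Final: R0 = 4

4


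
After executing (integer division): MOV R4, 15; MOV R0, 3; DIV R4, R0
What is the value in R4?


Register state trace:
  MOV R4, 15  → R4 = 15
  MOV R0, 3  → R0 = 3
  DIV R4, R0  → R4 = 15 // 3 = 5
Final: R4 = 5

5


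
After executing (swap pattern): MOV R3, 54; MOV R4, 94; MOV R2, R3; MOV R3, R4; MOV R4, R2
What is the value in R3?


Register state trace (swap pattern):
  MOV R3, 54  → R3 = 54
  MOV R4, 94  → R4 = 94
  MOV R2, R3  → R2 = 54  (save R3)
  MOV R3, R4  → R3 = 94  (R3 gets R4's value)
  MOV R4, R2  → R4 = 54  (R4 gets saved value)
Final: R3 = 94

94


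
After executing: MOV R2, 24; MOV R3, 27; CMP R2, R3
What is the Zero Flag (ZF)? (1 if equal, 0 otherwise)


Register state trace:
  MOV R2, 24  → R2 = 24
  MOV R3, 27  → R3 = 27
  CMP R2, R3  → computes 24 - 27 = -3
  Result is nonzero, so values are not equal
ZF = 0

0


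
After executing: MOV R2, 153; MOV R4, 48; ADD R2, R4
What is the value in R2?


Register state trace:
  MOV R2, 153  → R2 = 153
  MOV R4, 48  → R4 = 48
  ADD R2, R4  → R2 = 153 + 48 = 201
Final: R2 = 201

201


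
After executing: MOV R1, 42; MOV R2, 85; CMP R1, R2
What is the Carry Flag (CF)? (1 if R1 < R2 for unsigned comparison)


Register state trace:
  MOV R1, 42  → R1 = 42
  MOV R2, 85  → R2 = 85
  CMP R1, R2  → unsigned 42 - 85: borrow occurs
  42 < 85, so CF = 1
CF = 1

1


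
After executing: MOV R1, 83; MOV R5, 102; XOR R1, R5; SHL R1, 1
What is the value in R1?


Register state trace:
  MOV R1, 83  → R1 = 83 (0b01010011)
  MOV R5, 102  → R5 = 102 (0b01100110)
  XOR R1, R5  → R1 = 83 XOR 102 = 53 (0b00110101)
  SHL R1, 1  → R1 = 53 << 1 = 106
Final: R1 = 106

106


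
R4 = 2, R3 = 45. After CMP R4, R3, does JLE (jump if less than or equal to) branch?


Trace:
  R4 = 2, R3 = 45
  CMP R4, R3  → compares 2 vs 45
  JLE checks: is 2 less than or equal to 45?
  2 < 45, so condition is true
Branch taken: Yes

Yes


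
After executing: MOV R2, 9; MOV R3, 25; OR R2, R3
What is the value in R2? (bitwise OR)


Register state trace:
  MOV R2, 9  → R2 = 9 (0b00001001)
  MOV R3, 25  → R3 = 25 (0b00011001)
  OR R2, R3   → R2 = 9 OR 25 = 25 (0b00011001)
Final: R2 = 25

25


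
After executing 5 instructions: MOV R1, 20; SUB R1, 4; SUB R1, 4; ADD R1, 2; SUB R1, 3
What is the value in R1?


Register state trace:
  MOV R1, 20  → R1 = 20
  SUB R1, 4  → R1 = 20 - 4 = 16
  SUB R1, 4  → R1 = 16 - 4 = 12
  ADD R1, 2  → R1 = 12 + 2 = 14
  SUB R1, 3  → R1 = 14 - 3 = 11
Final: R1 = 11

11


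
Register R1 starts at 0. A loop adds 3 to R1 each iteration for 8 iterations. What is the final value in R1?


Starting value: R1 = 0
  Iter 1: R1 = 0 + 3 = 3
  Iter 2: R1 = 3 + 3 = 6
  Iter 3: R1 = 6 + 3 = 9
  Iter 4: R1 = 9 + 3 = 12
  Iter 5: R1 = 12 + 3 = 15
  Iter 6: R1 = 15 + 3 = 18
  Iter 7: R1 = 18 + 3 = 21
  Iter 8: R1 = 21 + 3 = 24
Final: R1 = 24

24


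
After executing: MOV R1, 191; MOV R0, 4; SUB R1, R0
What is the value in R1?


Register state trace:
  MOV R1, 191  → R1 = 191
  MOV R0, 4  → R0 = 4
  SUB R1, R0  → R1 = 191 - 4 = 187
Final: R1 = 187

187


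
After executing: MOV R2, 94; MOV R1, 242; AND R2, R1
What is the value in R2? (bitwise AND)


Register state trace:
  MOV R2, 94  → R2 = 94 (0b01011110)
  MOV R1, 242  → R1 = 242 (0b11110010)
  AND R2, R1  → R2 = 94 AND 242 = 82 (0b01010010)
Final: R2 = 82

82


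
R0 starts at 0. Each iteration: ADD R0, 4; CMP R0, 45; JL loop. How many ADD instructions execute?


Loop trace (R0 starts at 0, target 45, step 4):
  ADD #1: R0 = 0 + 4 = 4  → 4 < 45, loop
  ADD #2: R0 = 4 + 4 = 8  → 8 < 45, loop
  ADD #3: R0 = 8 + 4 = 12  → 12 < 45, loop
  ADD #4: R0 = 12 + 4 = 16  → 16 < 45, loop
  ADD #5: R0 = 16 + 4 = 20  → 20 < 45, loop
  ADD #6: R0 = 20 + 4 = 24  → 24 < 45, loop
  ADD #7: R0 = 24 + 4 = 28  → 28 < 45, loop
  ADD #8: R0 = 28 + 4 = 32  → 32 < 45, loop
  ADD #9: R0 = 32 + 4 = 36  → 36 < 45, loop
  ADD #10: R0 = 36 + 4 = 40  → 40 < 45, loop
  ADD #11: R0 = 40 + 4 = 44  → 44 < 45, loop
  ADD #12: R0 = 44 + 4 = 48  → 48 >= 45, exit
Total ADD instructions: 12

12


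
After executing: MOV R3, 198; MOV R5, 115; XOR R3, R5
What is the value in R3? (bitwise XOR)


Register state trace:
  MOV R3, 198  → R3 = 198 (0b11000110)
  MOV R5, 115  → R5 = 115 (0b01110011)
  XOR R3, R5  → R3 = 198 XOR 115 = 181 (0b10110101)
Final: R3 = 181

181


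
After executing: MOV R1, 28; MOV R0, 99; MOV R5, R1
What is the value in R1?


Register state trace:
  MOV R1, 28  → R1 = 28
  MOV R0, 99  → R0 = 99
  MOV R5, R1  → R5 = 28
Final: R1 = 28

28


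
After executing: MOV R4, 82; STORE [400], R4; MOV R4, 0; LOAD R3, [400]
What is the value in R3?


Register and memory trace:
  MOV R4, 82  → R4 = 82
  STORE [400], R4  → mem[400] = 82
  MOV R4, 0  → R4 = 0
  LOAD R3, [400]  → R3 = mem[400] = 82
Final: R3 = 82

82


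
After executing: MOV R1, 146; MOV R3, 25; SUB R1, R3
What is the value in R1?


Register state trace:
  MOV R1, 146  → R1 = 146
  MOV R3, 25  → R3 = 25
  SUB R1, R3  → R1 = 146 - 25 = 121
Final: R1 = 121

121


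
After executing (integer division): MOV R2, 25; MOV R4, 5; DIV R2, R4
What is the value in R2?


Register state trace:
  MOV R2, 25  → R2 = 25
  MOV R4, 5  → R4 = 5
  DIV R2, R4  → R2 = 25 // 5 = 5
Final: R2 = 5

5


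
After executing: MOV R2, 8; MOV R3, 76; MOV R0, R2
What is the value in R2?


Register state trace:
  MOV R2, 8  → R2 = 8
  MOV R3, 76  → R3 = 76
  MOV R0, R2  → R0 = 8
Final: R2 = 8

8


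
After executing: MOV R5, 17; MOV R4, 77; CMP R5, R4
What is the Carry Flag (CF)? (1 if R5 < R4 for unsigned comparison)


Register state trace:
  MOV R5, 17  → R5 = 17
  MOV R4, 77  → R4 = 77
  CMP R5, R4  → unsigned 17 - 77: borrow occurs
  17 < 77, so CF = 1
CF = 1

1


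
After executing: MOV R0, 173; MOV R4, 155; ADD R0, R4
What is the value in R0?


Register state trace:
  MOV R0, 173  → R0 = 173
  MOV R4, 155  → R4 = 155
  ADD R0, R4  → R0 = 173 + 155 = 328
Final: R0 = 328

328


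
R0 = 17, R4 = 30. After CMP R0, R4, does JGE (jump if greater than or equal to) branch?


Trace:
  R0 = 17, R4 = 30
  CMP R0, R4  → compares 17 vs 30
  JGE checks: is 17 greater than or equal to 30?
  17 < 30, so condition is false
Branch taken: No

No


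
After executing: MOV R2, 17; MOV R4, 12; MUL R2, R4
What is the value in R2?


Register state trace:
  MOV R2, 17  → R2 = 17
  MOV R4, 12  → R4 = 12
  MUL R2, R4  → R2 = 17 * 12 = 204
Final: R2 = 204

204


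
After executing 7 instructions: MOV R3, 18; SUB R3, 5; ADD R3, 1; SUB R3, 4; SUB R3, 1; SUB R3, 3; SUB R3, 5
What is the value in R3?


Register state trace:
  MOV R3, 18  → R3 = 18
  SUB R3, 5  → R3 = 18 - 5 = 13
  ADD R3, 1  → R3 = 13 + 1 = 14
  SUB R3, 4  → R3 = 14 - 4 = 10
  SUB R3, 1  → R3 = 10 - 1 = 9
  SUB R3, 3  → R3 = 9 - 3 = 6
  SUB R3, 5  → R3 = 6 - 5 = 1
Final: R3 = 1

1


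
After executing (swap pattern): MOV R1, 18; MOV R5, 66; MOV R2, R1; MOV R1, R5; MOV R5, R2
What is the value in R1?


Register state trace (swap pattern):
  MOV R1, 18  → R1 = 18
  MOV R5, 66  → R5 = 66
  MOV R2, R1  → R2 = 18  (save R1)
  MOV R1, R5  → R1 = 66  (R1 gets R5's value)
  MOV R5, R2  → R5 = 18  (R5 gets saved value)
Final: R1 = 66

66


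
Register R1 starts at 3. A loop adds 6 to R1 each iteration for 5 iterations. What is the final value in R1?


Starting value: R1 = 3
  Iter 1: R1 = 3 + 6 = 9
  Iter 2: R1 = 9 + 6 = 15
  Iter 3: R1 = 15 + 6 = 21
  Iter 4: R1 = 21 + 6 = 27
  Iter 5: R1 = 27 + 6 = 33
Final: R1 = 33

33


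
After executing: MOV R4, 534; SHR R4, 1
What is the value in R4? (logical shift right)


Register state trace:
  MOV R4, 534  → R4 = 534
  SHR R4, 1  → R4 = 534 >> 1 = 534 // 2^1 = 267
Final: R4 = 267

267


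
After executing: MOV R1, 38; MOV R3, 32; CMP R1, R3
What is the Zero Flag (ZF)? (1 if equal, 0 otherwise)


Register state trace:
  MOV R1, 38  → R1 = 38
  MOV R3, 32  → R3 = 32
  CMP R1, R3  → computes 38 - 32 = 6
  Result is nonzero, so values are not equal
ZF = 0

0


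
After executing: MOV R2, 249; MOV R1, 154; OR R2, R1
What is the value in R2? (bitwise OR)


Register state trace:
  MOV R2, 249  → R2 = 249 (0b11111001)
  MOV R1, 154  → R1 = 154 (0b10011010)
  OR R2, R1   → R2 = 249 OR 154 = 251 (0b11111011)
Final: R2 = 251

251


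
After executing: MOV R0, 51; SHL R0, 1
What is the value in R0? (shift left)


Register state trace:
  MOV R0, 51  → R0 = 51
  SHL R0, 1  → R0 = 51 << 1 = 51 * 2^1 = 102
Final: R0 = 102

102


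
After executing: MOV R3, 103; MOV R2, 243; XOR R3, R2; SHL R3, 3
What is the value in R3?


Register state trace:
  MOV R3, 103  → R3 = 103 (0b01100111)
  MOV R2, 243  → R2 = 243 (0b11110011)
  XOR R3, R2  → R3 = 103 XOR 243 = 148 (0b10010100)
  SHL R3, 3  → R3 = 148 << 3 = 1184
Final: R3 = 1184

1184


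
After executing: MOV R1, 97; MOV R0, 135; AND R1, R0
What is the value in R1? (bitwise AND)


Register state trace:
  MOV R1, 97  → R1 = 97 (0b01100001)
  MOV R0, 135  → R0 = 135 (0b10000111)
  AND R1, R0  → R1 = 97 AND 135 = 1 (0b00000001)
Final: R1 = 1

1


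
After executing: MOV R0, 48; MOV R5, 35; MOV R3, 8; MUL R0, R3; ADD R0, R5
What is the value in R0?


Register state trace:
  MOV R0, 48  → R0 = 48
  MOV R5, 35  → R5 = 35
  MOV R3, 8  → R3 = 8
  MUL R0, R3  → R0 = 48 * 8 = 384
  ADD R0, R5  → R0 = 384 + 35 = 419
Final: R0 = 419

419


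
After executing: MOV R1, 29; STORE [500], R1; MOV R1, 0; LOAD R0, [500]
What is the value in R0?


Register and memory trace:
  MOV R1, 29  → R1 = 29
  STORE [500], R1  → mem[500] = 29
  MOV R1, 0  → R1 = 0
  LOAD R0, [500]  → R0 = mem[500] = 29
Final: R0 = 29

29


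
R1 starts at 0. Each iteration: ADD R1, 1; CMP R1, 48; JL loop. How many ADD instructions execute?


Loop trace (R1 starts at 0, target 48, step 1):
  ADD #1: R1 = 0 + 1 = 1  → 1 < 48, loop
  ADD #2: R1 = 1 + 1 = 2  → 2 < 48, loop
  ADD #3: R1 = 2 + 1 = 3  → 3 < 48, loop
  ADD #4: R1 = 3 + 1 = 4  → 4 < 48, loop
  ADD #5: R1 = 4 + 1 = 5  → 5 < 48, loop
  ADD #6: R1 = 5 + 1 = 6  → 6 < 48, loop
  ADD #7: R1 = 6 + 1 = 7  → 7 < 48, loop
  ADD #8: R1 = 7 + 1 = 8  → 8 < 48, loop
  ADD #9: R1 = 8 + 1 = 9  → 9 < 48, loop
  ADD #10: R1 = 9 + 1 = 10  → 10 < 48, loop
  ADD #11: R1 = 10 + 1 = 11  → 11 < 48, loop
  ADD #12: R1 = 11 + 1 = 12  → 12 < 48, loop
  ADD #13: R1 = 12 + 1 = 13  → 13 < 48, loop
  ADD #14: R1 = 13 + 1 = 14  → 14 < 48, loop
  ADD #15: R1 = 14 + 1 = 15  → 15 < 48, loop
  ADD #16: R1 = 15 + 1 = 16  → 16 < 48, loop
  ADD #17: R1 = 16 + 1 = 17  → 17 < 48, loop
  ADD #18: R1 = 17 + 1 = 18  → 18 < 48, loop
  ADD #19: R1 = 18 + 1 = 19  → 19 < 48, loop
  ADD #20: R1 = 19 + 1 = 20  → 20 < 48, loop
  ADD #21: R1 = 20 + 1 = 21  → 21 < 48, loop
  ADD #22: R1 = 21 + 1 = 22  → 22 < 48, loop
  ADD #23: R1 = 22 + 1 = 23  → 23 < 48, loop
  ADD #24: R1 = 23 + 1 = 24  → 24 < 48, loop
  ADD #25: R1 = 24 + 1 = 25  → 25 < 48, loop
  ADD #26: R1 = 25 + 1 = 26  → 26 < 48, loop
  ADD #27: R1 = 26 + 1 = 27  → 27 < 48, loop
  ADD #28: R1 = 27 + 1 = 28  → 28 < 48, loop
  ADD #29: R1 = 28 + 1 = 29  → 29 < 48, loop
  ADD #30: R1 = 29 + 1 = 30  → 30 < 48, loop
  ADD #31: R1 = 30 + 1 = 31  → 31 < 48, loop
  ADD #32: R1 = 31 + 1 = 32  → 32 < 48, loop
  ADD #33: R1 = 32 + 1 = 33  → 33 < 48, loop
  ADD #34: R1 = 33 + 1 = 34  → 34 < 48, loop
  ADD #35: R1 = 34 + 1 = 35  → 35 < 48, loop
  ADD #36: R1 = 35 + 1 = 36  → 36 < 48, loop
  ADD #37: R1 = 36 + 1 = 37  → 37 < 48, loop
  ADD #38: R1 = 37 + 1 = 38  → 38 < 48, loop
  ADD #39: R1 = 38 + 1 = 39  → 39 < 48, loop
  ADD #40: R1 = 39 + 1 = 40  → 40 < 48, loop
  ADD #41: R1 = 40 + 1 = 41  → 41 < 48, loop
  ADD #42: R1 = 41 + 1 = 42  → 42 < 48, loop
  ADD #43: R1 = 42 + 1 = 43  → 43 < 48, loop
  ADD #44: R1 = 43 + 1 = 44  → 44 < 48, loop
  ADD #45: R1 = 44 + 1 = 45  → 45 < 48, loop
  ADD #46: R1 = 45 + 1 = 46  → 46 < 48, loop
  ADD #47: R1 = 46 + 1 = 47  → 47 < 48, loop
  ADD #48: R1 = 47 + 1 = 48  → 48 >= 48, exit
Total ADD instructions: 48

48


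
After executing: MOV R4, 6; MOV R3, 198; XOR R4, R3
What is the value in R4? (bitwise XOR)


Register state trace:
  MOV R4, 6  → R4 = 6 (0b00000110)
  MOV R3, 198  → R3 = 198 (0b11000110)
  XOR R4, R3  → R4 = 6 XOR 198 = 192 (0b11000000)
Final: R4 = 192

192


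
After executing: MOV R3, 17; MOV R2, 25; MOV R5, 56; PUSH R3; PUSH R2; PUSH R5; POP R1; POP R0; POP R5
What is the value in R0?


Stack trace (top is rightmost):
  MOV R3, 17  → R3 = 17
  MOV R2, 25  → R2 = 25
  MOV R5, 56  → R5 = 56
  PUSH R3  → stack: [17]
  PUSH R2  → stack: [17, 25]
  PUSH R5  → stack: [17, 25, 56]
  POP R1  → R1 = 56, stack: [17, 25]
  POP R0  → R0 = 25, stack: [17]
  POP R5  → R5 = 17, stack: []
Final: R0 = 25

25


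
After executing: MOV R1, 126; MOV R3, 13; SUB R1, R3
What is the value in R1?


Register state trace:
  MOV R1, 126  → R1 = 126
  MOV R3, 13  → R3 = 13
  SUB R1, R3  → R1 = 126 - 13 = 113
Final: R1 = 113

113


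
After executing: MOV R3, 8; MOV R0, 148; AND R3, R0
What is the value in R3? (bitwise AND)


Register state trace:
  MOV R3, 8  → R3 = 8 (0b00001000)
  MOV R0, 148  → R0 = 148 (0b10010100)
  AND R3, R0  → R3 = 8 AND 148 = 0 (0b00000000)
Final: R3 = 0

0


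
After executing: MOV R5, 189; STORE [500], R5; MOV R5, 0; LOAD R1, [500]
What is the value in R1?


Register and memory trace:
  MOV R5, 189  → R5 = 189
  STORE [500], R5  → mem[500] = 189
  MOV R5, 0  → R5 = 0
  LOAD R1, [500]  → R1 = mem[500] = 189
Final: R1 = 189

189


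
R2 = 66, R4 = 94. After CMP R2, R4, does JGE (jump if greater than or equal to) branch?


Trace:
  R2 = 66, R4 = 94
  CMP R2, R4  → compares 66 vs 94
  JGE checks: is 66 greater than or equal to 94?
  66 < 94, so condition is false
Branch taken: No

No


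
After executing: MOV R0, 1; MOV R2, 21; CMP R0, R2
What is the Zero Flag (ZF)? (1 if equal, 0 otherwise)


Register state trace:
  MOV R0, 1  → R0 = 1
  MOV R2, 21  → R2 = 21
  CMP R0, R2  → computes 1 - 21 = -20
  Result is nonzero, so values are not equal
ZF = 0

0


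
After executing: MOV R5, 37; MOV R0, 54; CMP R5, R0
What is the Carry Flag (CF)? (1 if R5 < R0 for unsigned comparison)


Register state trace:
  MOV R5, 37  → R5 = 37
  MOV R0, 54  → R0 = 54
  CMP R5, R0  → unsigned 37 - 54: borrow occurs
  37 < 54, so CF = 1
CF = 1

1


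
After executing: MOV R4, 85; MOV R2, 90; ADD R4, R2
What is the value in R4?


Register state trace:
  MOV R4, 85  → R4 = 85
  MOV R2, 90  → R2 = 90
  ADD R4, R2  → R4 = 85 + 90 = 175
Final: R4 = 175

175


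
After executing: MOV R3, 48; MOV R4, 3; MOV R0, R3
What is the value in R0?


Register state trace:
  MOV R3, 48  → R3 = 48
  MOV R4, 3  → R4 = 3
  MOV R0, R3  → R0 = 48
Final: R0 = 48

48


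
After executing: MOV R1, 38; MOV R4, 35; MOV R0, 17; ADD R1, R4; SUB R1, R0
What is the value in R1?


Register state trace:
  MOV R1, 38  → R1 = 38
  MOV R4, 35  → R4 = 35
  MOV R0, 17  → R0 = 17
  ADD R1, R4  → R1 = 38 + 35 = 73
  SUB R1, R0  → R1 = 73 - 17 = 56
Final: R1 = 56

56


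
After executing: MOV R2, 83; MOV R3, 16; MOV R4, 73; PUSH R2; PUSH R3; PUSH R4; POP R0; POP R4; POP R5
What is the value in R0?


Stack trace (top is rightmost):
  MOV R2, 83  → R2 = 83
  MOV R3, 16  → R3 = 16
  MOV R4, 73  → R4 = 73
  PUSH R2  → stack: [83]
  PUSH R3  → stack: [83, 16]
  PUSH R4  → stack: [83, 16, 73]
  POP R0  → R0 = 73, stack: [83, 16]
  POP R4  → R4 = 16, stack: [83]
  POP R5  → R5 = 83, stack: []
Final: R0 = 73

73


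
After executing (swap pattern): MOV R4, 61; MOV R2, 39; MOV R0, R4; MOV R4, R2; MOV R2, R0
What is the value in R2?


Register state trace (swap pattern):
  MOV R4, 61  → R4 = 61
  MOV R2, 39  → R2 = 39
  MOV R0, R4  → R0 = 61  (save R4)
  MOV R4, R2  → R4 = 39  (R4 gets R2's value)
  MOV R2, R0  → R2 = 61  (R2 gets saved value)
Final: R2 = 61

61


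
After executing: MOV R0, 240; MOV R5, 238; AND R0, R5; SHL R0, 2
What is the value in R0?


Register state trace:
  MOV R0, 240  → R0 = 240 (0b11110000)
  MOV R5, 238  → R5 = 238 (0b11101110)
  AND R0, R5  → R0 = 240 AND 238 = 224 (0b11100000)
  SHL R0, 2  → R0 = 224 << 2 = 896
Final: R0 = 896

896


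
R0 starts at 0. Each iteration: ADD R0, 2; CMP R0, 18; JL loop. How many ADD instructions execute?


Loop trace (R0 starts at 0, target 18, step 2):
  ADD #1: R0 = 0 + 2 = 2  → 2 < 18, loop
  ADD #2: R0 = 2 + 2 = 4  → 4 < 18, loop
  ADD #3: R0 = 4 + 2 = 6  → 6 < 18, loop
  ADD #4: R0 = 6 + 2 = 8  → 8 < 18, loop
  ADD #5: R0 = 8 + 2 = 10  → 10 < 18, loop
  ADD #6: R0 = 10 + 2 = 12  → 12 < 18, loop
  ADD #7: R0 = 12 + 2 = 14  → 14 < 18, loop
  ADD #8: R0 = 14 + 2 = 16  → 16 < 18, loop
  ADD #9: R0 = 16 + 2 = 18  → 18 >= 18, exit
Total ADD instructions: 9

9


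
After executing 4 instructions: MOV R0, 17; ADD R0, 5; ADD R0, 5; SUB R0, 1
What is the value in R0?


Register state trace:
  MOV R0, 17  → R0 = 17
  ADD R0, 5  → R0 = 17 + 5 = 22
  ADD R0, 5  → R0 = 22 + 5 = 27
  SUB R0, 1  → R0 = 27 - 1 = 26
Final: R0 = 26

26


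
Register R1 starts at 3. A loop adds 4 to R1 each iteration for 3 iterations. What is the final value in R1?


Starting value: R1 = 3
  Iter 1: R1 = 3 + 4 = 7
  Iter 2: R1 = 7 + 4 = 11
  Iter 3: R1 = 11 + 4 = 15
Final: R1 = 15

15


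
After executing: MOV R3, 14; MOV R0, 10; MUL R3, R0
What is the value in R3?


Register state trace:
  MOV R3, 14  → R3 = 14
  MOV R0, 10  → R0 = 10
  MUL R3, R0  → R3 = 14 * 10 = 140
Final: R3 = 140

140


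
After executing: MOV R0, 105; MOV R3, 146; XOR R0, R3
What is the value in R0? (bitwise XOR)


Register state trace:
  MOV R0, 105  → R0 = 105 (0b01101001)
  MOV R3, 146  → R3 = 146 (0b10010010)
  XOR R0, R3  → R0 = 105 XOR 146 = 251 (0b11111011)
Final: R0 = 251

251


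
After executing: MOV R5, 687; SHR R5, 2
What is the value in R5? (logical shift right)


Register state trace:
  MOV R5, 687  → R5 = 687
  SHR R5, 2  → R5 = 687 >> 2 = 687 // 2^2 = 171
Final: R5 = 171

171


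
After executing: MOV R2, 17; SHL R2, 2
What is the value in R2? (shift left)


Register state trace:
  MOV R2, 17  → R2 = 17
  SHL R2, 2  → R2 = 17 << 2 = 17 * 2^2 = 68
Final: R2 = 68

68


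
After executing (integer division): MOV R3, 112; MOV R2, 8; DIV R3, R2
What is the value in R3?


Register state trace:
  MOV R3, 112  → R3 = 112
  MOV R2, 8  → R2 = 8
  DIV R3, R2  → R3 = 112 // 8 = 14
Final: R3 = 14

14


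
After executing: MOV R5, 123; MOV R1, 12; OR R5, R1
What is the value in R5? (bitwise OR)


Register state trace:
  MOV R5, 123  → R5 = 123 (0b01111011)
  MOV R1, 12  → R1 = 12 (0b00001100)
  OR R5, R1   → R5 = 123 OR 12 = 127 (0b01111111)
Final: R5 = 127

127


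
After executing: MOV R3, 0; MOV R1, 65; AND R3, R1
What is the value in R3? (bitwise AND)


Register state trace:
  MOV R3, 0  → R3 = 0 (0b00000000)
  MOV R1, 65  → R1 = 65 (0b01000001)
  AND R3, R1  → R3 = 0 AND 65 = 0 (0b00000000)
Final: R3 = 0

0


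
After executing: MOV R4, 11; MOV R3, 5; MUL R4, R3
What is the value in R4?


Register state trace:
  MOV R4, 11  → R4 = 11
  MOV R3, 5  → R3 = 5
  MUL R4, R3  → R4 = 11 * 5 = 55
Final: R4 = 55

55


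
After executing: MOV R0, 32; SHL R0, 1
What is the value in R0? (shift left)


Register state trace:
  MOV R0, 32  → R0 = 32
  SHL R0, 1  → R0 = 32 << 1 = 32 * 2^1 = 64
Final: R0 = 64

64


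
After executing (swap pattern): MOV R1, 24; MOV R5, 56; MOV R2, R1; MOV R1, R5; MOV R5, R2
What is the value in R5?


Register state trace (swap pattern):
  MOV R1, 24  → R1 = 24
  MOV R5, 56  → R5 = 56
  MOV R2, R1  → R2 = 24  (save R1)
  MOV R1, R5  → R1 = 56  (R1 gets R5's value)
  MOV R5, R2  → R5 = 24  (R5 gets saved value)
Final: R5 = 24

24


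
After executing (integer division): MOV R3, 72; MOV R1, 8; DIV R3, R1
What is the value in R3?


Register state trace:
  MOV R3, 72  → R3 = 72
  MOV R1, 8  → R1 = 8
  DIV R3, R1  → R3 = 72 // 8 = 9
Final: R3 = 9

9


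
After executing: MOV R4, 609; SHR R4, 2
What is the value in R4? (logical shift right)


Register state trace:
  MOV R4, 609  → R4 = 609
  SHR R4, 2  → R4 = 609 >> 2 = 609 // 2^2 = 152
Final: R4 = 152

152


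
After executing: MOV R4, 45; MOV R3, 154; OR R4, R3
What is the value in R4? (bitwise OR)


Register state trace:
  MOV R4, 45  → R4 = 45 (0b00101101)
  MOV R3, 154  → R3 = 154 (0b10011010)
  OR R4, R3   → R4 = 45 OR 154 = 191 (0b10111111)
Final: R4 = 191

191


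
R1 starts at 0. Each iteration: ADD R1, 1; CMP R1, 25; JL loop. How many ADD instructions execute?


Loop trace (R1 starts at 0, target 25, step 1):
  ADD #1: R1 = 0 + 1 = 1  → 1 < 25, loop
  ADD #2: R1 = 1 + 1 = 2  → 2 < 25, loop
  ADD #3: R1 = 2 + 1 = 3  → 3 < 25, loop
  ADD #4: R1 = 3 + 1 = 4  → 4 < 25, loop
  ADD #5: R1 = 4 + 1 = 5  → 5 < 25, loop
  ADD #6: R1 = 5 + 1 = 6  → 6 < 25, loop
  ADD #7: R1 = 6 + 1 = 7  → 7 < 25, loop
  ADD #8: R1 = 7 + 1 = 8  → 8 < 25, loop
  ADD #9: R1 = 8 + 1 = 9  → 9 < 25, loop
  ADD #10: R1 = 9 + 1 = 10  → 10 < 25, loop
  ADD #11: R1 = 10 + 1 = 11  → 11 < 25, loop
  ADD #12: R1 = 11 + 1 = 12  → 12 < 25, loop
  ADD #13: R1 = 12 + 1 = 13  → 13 < 25, loop
  ADD #14: R1 = 13 + 1 = 14  → 14 < 25, loop
  ADD #15: R1 = 14 + 1 = 15  → 15 < 25, loop
  ADD #16: R1 = 15 + 1 = 16  → 16 < 25, loop
  ADD #17: R1 = 16 + 1 = 17  → 17 < 25, loop
  ADD #18: R1 = 17 + 1 = 18  → 18 < 25, loop
  ADD #19: R1 = 18 + 1 = 19  → 19 < 25, loop
  ADD #20: R1 = 19 + 1 = 20  → 20 < 25, loop
  ADD #21: R1 = 20 + 1 = 21  → 21 < 25, loop
  ADD #22: R1 = 21 + 1 = 22  → 22 < 25, loop
  ADD #23: R1 = 22 + 1 = 23  → 23 < 25, loop
  ADD #24: R1 = 23 + 1 = 24  → 24 < 25, loop
  ADD #25: R1 = 24 + 1 = 25  → 25 >= 25, exit
Total ADD instructions: 25

25


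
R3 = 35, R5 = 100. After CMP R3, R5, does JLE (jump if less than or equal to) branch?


Trace:
  R3 = 35, R5 = 100
  CMP R3, R5  → compares 35 vs 100
  JLE checks: is 35 less than or equal to 100?
  35 < 100, so condition is true
Branch taken: Yes

Yes


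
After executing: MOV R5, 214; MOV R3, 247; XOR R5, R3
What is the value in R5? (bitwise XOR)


Register state trace:
  MOV R5, 214  → R5 = 214 (0b11010110)
  MOV R3, 247  → R3 = 247 (0b11110111)
  XOR R5, R3  → R5 = 214 XOR 247 = 33 (0b00100001)
Final: R5 = 33

33


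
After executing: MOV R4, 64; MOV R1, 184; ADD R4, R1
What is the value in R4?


Register state trace:
  MOV R4, 64  → R4 = 64
  MOV R1, 184  → R1 = 184
  ADD R4, R1  → R4 = 64 + 184 = 248
Final: R4 = 248

248


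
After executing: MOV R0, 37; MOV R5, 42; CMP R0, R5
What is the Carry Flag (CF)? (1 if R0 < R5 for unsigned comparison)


Register state trace:
  MOV R0, 37  → R0 = 37
  MOV R5, 42  → R5 = 42
  CMP R0, R5  → unsigned 37 - 42: borrow occurs
  37 < 42, so CF = 1
CF = 1

1


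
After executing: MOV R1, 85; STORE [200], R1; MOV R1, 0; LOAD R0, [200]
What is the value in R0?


Register and memory trace:
  MOV R1, 85  → R1 = 85
  STORE [200], R1  → mem[200] = 85
  MOV R1, 0  → R1 = 0
  LOAD R0, [200]  → R0 = mem[200] = 85
Final: R0 = 85

85


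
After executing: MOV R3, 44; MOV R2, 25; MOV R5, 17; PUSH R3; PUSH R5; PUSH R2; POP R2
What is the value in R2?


Stack trace (top is rightmost):
  MOV R3, 44  → R3 = 44
  MOV R2, 25  → R2 = 25
  MOV R5, 17  → R5 = 17
  PUSH R3  → stack: [44]
  PUSH R5  → stack: [44, 17]
  PUSH R2  → stack: [44, 17, 25]
  POP R2  → R2 = 25, stack: [44, 17]
Final: R2 = 25

25


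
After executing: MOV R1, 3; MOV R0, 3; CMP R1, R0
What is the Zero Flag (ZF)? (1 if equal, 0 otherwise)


Register state trace:
  MOV R1, 3  → R1 = 3
  MOV R0, 3  → R0 = 3
  CMP R1, R0  → computes 3 - 3 = 0
  Result is zero, so values are equal
ZF = 1

1


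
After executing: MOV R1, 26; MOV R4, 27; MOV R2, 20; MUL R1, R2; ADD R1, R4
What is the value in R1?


Register state trace:
  MOV R1, 26  → R1 = 26
  MOV R4, 27  → R4 = 27
  MOV R2, 20  → R2 = 20
  MUL R1, R2  → R1 = 26 * 20 = 520
  ADD R1, R4  → R1 = 520 + 27 = 547
Final: R1 = 547

547


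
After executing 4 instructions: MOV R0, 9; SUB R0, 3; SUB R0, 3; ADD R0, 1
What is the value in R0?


Register state trace:
  MOV R0, 9  → R0 = 9
  SUB R0, 3  → R0 = 9 - 3 = 6
  SUB R0, 3  → R0 = 6 - 3 = 3
  ADD R0, 1  → R0 = 3 + 1 = 4
Final: R0 = 4

4


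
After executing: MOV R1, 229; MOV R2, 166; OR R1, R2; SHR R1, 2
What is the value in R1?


Register state trace:
  MOV R1, 229  → R1 = 229 (0b11100101)
  MOV R2, 166  → R2 = 166 (0b10100110)
  OR R1, R2  → R1 = 229 OR 166 = 231 (0b11100111)
  SHR R1, 2  → R1 = 231 >> 2 = 57
Final: R1 = 57

57


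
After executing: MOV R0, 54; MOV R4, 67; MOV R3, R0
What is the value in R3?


Register state trace:
  MOV R0, 54  → R0 = 54
  MOV R4, 67  → R4 = 67
  MOV R3, R0  → R3 = 54
Final: R3 = 54

54


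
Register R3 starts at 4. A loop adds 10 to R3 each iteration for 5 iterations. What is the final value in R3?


Starting value: R3 = 4
  Iter 1: R3 = 4 + 10 = 14
  Iter 2: R3 = 14 + 10 = 24
  Iter 3: R3 = 24 + 10 = 34
  Iter 4: R3 = 34 + 10 = 44
  Iter 5: R3 = 44 + 10 = 54
Final: R3 = 54

54


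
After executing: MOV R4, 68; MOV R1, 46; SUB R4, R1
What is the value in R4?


Register state trace:
  MOV R4, 68  → R4 = 68
  MOV R1, 46  → R1 = 46
  SUB R4, R1  → R4 = 68 - 46 = 22
Final: R4 = 22

22


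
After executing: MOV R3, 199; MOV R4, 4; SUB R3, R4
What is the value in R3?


Register state trace:
  MOV R3, 199  → R3 = 199
  MOV R4, 4  → R4 = 4
  SUB R3, R4  → R3 = 199 - 4 = 195
Final: R3 = 195

195


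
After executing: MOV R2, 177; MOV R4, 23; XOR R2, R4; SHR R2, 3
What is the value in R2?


Register state trace:
  MOV R2, 177  → R2 = 177 (0b10110001)
  MOV R4, 23  → R4 = 23 (0b00010111)
  XOR R2, R4  → R2 = 177 XOR 23 = 166 (0b10100110)
  SHR R2, 3  → R2 = 166 >> 3 = 20
Final: R2 = 20

20


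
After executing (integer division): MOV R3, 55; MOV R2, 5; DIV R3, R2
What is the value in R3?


Register state trace:
  MOV R3, 55  → R3 = 55
  MOV R2, 5  → R2 = 5
  DIV R3, R2  → R3 = 55 // 5 = 11
Final: R3 = 11

11


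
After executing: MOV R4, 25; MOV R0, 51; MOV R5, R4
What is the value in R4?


Register state trace:
  MOV R4, 25  → R4 = 25
  MOV R0, 51  → R0 = 51
  MOV R5, R4  → R5 = 25
Final: R4 = 25

25


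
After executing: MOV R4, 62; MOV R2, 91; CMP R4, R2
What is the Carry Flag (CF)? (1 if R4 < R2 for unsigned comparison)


Register state trace:
  MOV R4, 62  → R4 = 62
  MOV R2, 91  → R2 = 91
  CMP R4, R2  → unsigned 62 - 91: borrow occurs
  62 < 91, so CF = 1
CF = 1

1


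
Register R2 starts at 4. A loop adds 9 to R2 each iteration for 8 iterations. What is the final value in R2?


Starting value: R2 = 4
  Iter 1: R2 = 4 + 9 = 13
  Iter 2: R2 = 13 + 9 = 22
  Iter 3: R2 = 22 + 9 = 31
  Iter 4: R2 = 31 + 9 = 40
  Iter 5: R2 = 40 + 9 = 49
  Iter 6: R2 = 49 + 9 = 58
  Iter 7: R2 = 58 + 9 = 67
  Iter 8: R2 = 67 + 9 = 76
Final: R2 = 76

76


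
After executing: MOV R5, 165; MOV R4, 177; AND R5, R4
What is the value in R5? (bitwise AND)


Register state trace:
  MOV R5, 165  → R5 = 165 (0b10100101)
  MOV R4, 177  → R4 = 177 (0b10110001)
  AND R5, R4  → R5 = 165 AND 177 = 161 (0b10100001)
Final: R5 = 161

161


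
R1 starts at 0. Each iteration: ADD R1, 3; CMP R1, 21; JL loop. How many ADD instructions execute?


Loop trace (R1 starts at 0, target 21, step 3):
  ADD #1: R1 = 0 + 3 = 3  → 3 < 21, loop
  ADD #2: R1 = 3 + 3 = 6  → 6 < 21, loop
  ADD #3: R1 = 6 + 3 = 9  → 9 < 21, loop
  ADD #4: R1 = 9 + 3 = 12  → 12 < 21, loop
  ADD #5: R1 = 12 + 3 = 15  → 15 < 21, loop
  ADD #6: R1 = 15 + 3 = 18  → 18 < 21, loop
  ADD #7: R1 = 18 + 3 = 21  → 21 >= 21, exit
Total ADD instructions: 7

7


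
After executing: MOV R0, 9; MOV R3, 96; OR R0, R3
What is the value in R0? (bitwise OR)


Register state trace:
  MOV R0, 9  → R0 = 9 (0b00001001)
  MOV R3, 96  → R3 = 96 (0b01100000)
  OR R0, R3   → R0 = 9 OR 96 = 105 (0b01101001)
Final: R0 = 105

105


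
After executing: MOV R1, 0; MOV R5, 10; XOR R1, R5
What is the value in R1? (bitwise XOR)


Register state trace:
  MOV R1, 0  → R1 = 0 (0b00000000)
  MOV R5, 10  → R5 = 10 (0b00001010)
  XOR R1, R5  → R1 = 0 XOR 10 = 10 (0b00001010)
Final: R1 = 10

10


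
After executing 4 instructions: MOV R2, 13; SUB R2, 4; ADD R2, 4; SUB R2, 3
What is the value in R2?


Register state trace:
  MOV R2, 13  → R2 = 13
  SUB R2, 4  → R2 = 13 - 4 = 9
  ADD R2, 4  → R2 = 9 + 4 = 13
  SUB R2, 3  → R2 = 13 - 3 = 10
Final: R2 = 10

10


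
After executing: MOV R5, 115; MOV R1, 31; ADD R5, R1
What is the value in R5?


Register state trace:
  MOV R5, 115  → R5 = 115
  MOV R1, 31  → R1 = 31
  ADD R5, R1  → R5 = 115 + 31 = 146
Final: R5 = 146

146


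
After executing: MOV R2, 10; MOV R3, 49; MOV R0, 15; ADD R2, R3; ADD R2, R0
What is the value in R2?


Register state trace:
  MOV R2, 10  → R2 = 10
  MOV R3, 49  → R3 = 49
  MOV R0, 15  → R0 = 15
  ADD R2, R3  → R2 = 10 + 49 = 59
  ADD R2, R0  → R2 = 59 + 15 = 74
Final: R2 = 74

74


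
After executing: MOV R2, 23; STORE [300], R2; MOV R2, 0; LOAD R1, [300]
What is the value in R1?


Register and memory trace:
  MOV R2, 23  → R2 = 23
  STORE [300], R2  → mem[300] = 23
  MOV R2, 0  → R2 = 0
  LOAD R1, [300]  → R1 = mem[300] = 23
Final: R1 = 23

23


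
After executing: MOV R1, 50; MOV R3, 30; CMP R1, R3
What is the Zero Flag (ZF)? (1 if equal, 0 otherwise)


Register state trace:
  MOV R1, 50  → R1 = 50
  MOV R3, 30  → R3 = 30
  CMP R1, R3  → computes 50 - 30 = 20
  Result is nonzero, so values are not equal
ZF = 0

0


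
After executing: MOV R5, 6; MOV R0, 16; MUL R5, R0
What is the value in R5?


Register state trace:
  MOV R5, 6  → R5 = 6
  MOV R0, 16  → R0 = 16
  MUL R5, R0  → R5 = 6 * 16 = 96
Final: R5 = 96

96


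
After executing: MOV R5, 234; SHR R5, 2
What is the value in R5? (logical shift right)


Register state trace:
  MOV R5, 234  → R5 = 234
  SHR R5, 2  → R5 = 234 >> 2 = 234 // 2^2 = 58
Final: R5 = 58

58


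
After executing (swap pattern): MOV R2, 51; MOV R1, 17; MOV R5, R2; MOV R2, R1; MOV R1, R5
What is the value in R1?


Register state trace (swap pattern):
  MOV R2, 51  → R2 = 51
  MOV R1, 17  → R1 = 17
  MOV R5, R2  → R5 = 51  (save R2)
  MOV R2, R1  → R2 = 17  (R2 gets R1's value)
  MOV R1, R5  → R1 = 51  (R1 gets saved value)
Final: R1 = 51

51


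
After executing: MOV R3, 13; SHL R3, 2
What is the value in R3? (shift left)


Register state trace:
  MOV R3, 13  → R3 = 13
  SHL R3, 2  → R3 = 13 << 2 = 13 * 2^2 = 52
Final: R3 = 52

52


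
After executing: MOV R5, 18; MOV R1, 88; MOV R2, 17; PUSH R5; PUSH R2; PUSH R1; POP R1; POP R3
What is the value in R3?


Stack trace (top is rightmost):
  MOV R5, 18  → R5 = 18
  MOV R1, 88  → R1 = 88
  MOV R2, 17  → R2 = 17
  PUSH R5  → stack: [18]
  PUSH R2  → stack: [18, 17]
  PUSH R1  → stack: [18, 17, 88]
  POP R1  → R1 = 88, stack: [18, 17]
  POP R3  → R3 = 17, stack: [18]
Final: R3 = 17

17


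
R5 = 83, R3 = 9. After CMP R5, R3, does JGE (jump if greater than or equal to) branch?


Trace:
  R5 = 83, R3 = 9
  CMP R5, R3  → compares 83 vs 9
  JGE checks: is 83 greater than or equal to 9?
  83 > 9, so condition is true
Branch taken: Yes

Yes


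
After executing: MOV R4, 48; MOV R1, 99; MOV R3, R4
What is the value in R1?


Register state trace:
  MOV R4, 48  → R4 = 48
  MOV R1, 99  → R1 = 99
  MOV R3, R4  → R3 = 48
Final: R1 = 99

99


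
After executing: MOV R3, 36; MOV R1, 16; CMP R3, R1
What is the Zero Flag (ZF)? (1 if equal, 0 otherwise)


Register state trace:
  MOV R3, 36  → R3 = 36
  MOV R1, 16  → R1 = 16
  CMP R3, R1  → computes 36 - 16 = 20
  Result is nonzero, so values are not equal
ZF = 0

0


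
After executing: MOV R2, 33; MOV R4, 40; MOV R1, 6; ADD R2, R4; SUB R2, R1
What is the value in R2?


Register state trace:
  MOV R2, 33  → R2 = 33
  MOV R4, 40  → R4 = 40
  MOV R1, 6  → R1 = 6
  ADD R2, R4  → R2 = 33 + 40 = 73
  SUB R2, R1  → R2 = 73 - 6 = 67
Final: R2 = 67

67


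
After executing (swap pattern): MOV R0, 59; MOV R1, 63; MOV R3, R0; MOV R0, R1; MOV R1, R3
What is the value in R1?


Register state trace (swap pattern):
  MOV R0, 59  → R0 = 59
  MOV R1, 63  → R1 = 63
  MOV R3, R0  → R3 = 59  (save R0)
  MOV R0, R1  → R0 = 63  (R0 gets R1's value)
  MOV R1, R3  → R1 = 59  (R1 gets saved value)
Final: R1 = 59

59
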